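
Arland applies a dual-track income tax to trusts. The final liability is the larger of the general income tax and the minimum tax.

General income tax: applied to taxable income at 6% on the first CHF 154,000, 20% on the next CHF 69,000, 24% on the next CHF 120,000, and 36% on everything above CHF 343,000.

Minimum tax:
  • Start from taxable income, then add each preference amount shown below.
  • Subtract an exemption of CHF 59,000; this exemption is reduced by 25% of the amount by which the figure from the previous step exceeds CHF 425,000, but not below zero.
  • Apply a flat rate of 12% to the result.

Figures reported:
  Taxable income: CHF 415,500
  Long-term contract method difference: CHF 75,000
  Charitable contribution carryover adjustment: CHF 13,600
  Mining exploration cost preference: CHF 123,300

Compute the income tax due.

CHF 77,940

General income tax:
  CHF 154,000 × 6% = CHF 9,240
  CHF 69,000 × 20% = CHF 13,800
  CHF 120,000 × 24% = CHF 28,800
  CHF 72,500 × 36% = CHF 26,100
  → CHF 77,940

Minimum tax:
  Adjusted income: CHF 415,500 + CHF 75,000 + CHF 13,600 + CHF 123,300 = CHF 627,400
  Exemption: CHF 59,000 − 25% × (CHF 627,400 − CHF 425,000) = CHF 59,000 − CHF 50,600 = CHF 8,400
  Base: CHF 627,400 − CHF 8,400 = CHF 619,000
  CHF 619,000 × 12% = CHF 74,280

CHF 77,940 > CHF 74,280, so the general income tax governs.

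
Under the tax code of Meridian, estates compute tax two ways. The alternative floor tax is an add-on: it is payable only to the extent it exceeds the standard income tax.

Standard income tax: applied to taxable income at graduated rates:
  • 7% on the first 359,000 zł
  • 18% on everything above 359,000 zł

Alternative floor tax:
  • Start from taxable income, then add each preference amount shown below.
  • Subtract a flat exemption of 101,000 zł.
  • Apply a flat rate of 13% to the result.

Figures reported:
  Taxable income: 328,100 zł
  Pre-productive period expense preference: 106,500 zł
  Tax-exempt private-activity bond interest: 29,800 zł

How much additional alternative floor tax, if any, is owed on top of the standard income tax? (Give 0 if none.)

24,275 zł

Alternative floor tax:
  Adjusted income: 328,100 zł + 106,500 zł + 29,800 zł = 464,400 zł
  Less exemption 101,000 zł → base 363,400 zł
  363,400 zł × 13% = 47,242 zł

Standard income tax:
  328,100 zł × 7% = 22,967 zł

Excess of alternative floor tax over standard income tax: 47,242 zł − 22,967 zł = 24,275 zł.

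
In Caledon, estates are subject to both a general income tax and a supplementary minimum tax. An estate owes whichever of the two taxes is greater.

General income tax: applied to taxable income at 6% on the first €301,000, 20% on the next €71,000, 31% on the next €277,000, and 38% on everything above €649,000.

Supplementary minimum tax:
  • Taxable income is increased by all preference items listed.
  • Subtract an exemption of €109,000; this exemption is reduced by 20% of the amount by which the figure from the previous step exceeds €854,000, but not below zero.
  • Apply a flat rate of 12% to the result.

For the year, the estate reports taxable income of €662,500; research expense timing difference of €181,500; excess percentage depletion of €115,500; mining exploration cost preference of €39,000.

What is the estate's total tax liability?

Supplementary minimum tax:
  Adjusted income: €662,500 + €181,500 + €115,500 + €39,000 = €998,500
  Exemption: €109,000 − 20% × (€998,500 − €854,000) = €109,000 − €28,900 = €80,100
  Base: €998,500 − €80,100 = €918,400
  €918,400 × 12% = €110,208

General income tax:
  €301,000 × 6% = €18,060
  €71,000 × 20% = €14,200
  €277,000 × 31% = €85,870
  €13,500 × 38% = €5,130
  → €123,260

€123,260 > €110,208, so the general income tax governs.

€123,260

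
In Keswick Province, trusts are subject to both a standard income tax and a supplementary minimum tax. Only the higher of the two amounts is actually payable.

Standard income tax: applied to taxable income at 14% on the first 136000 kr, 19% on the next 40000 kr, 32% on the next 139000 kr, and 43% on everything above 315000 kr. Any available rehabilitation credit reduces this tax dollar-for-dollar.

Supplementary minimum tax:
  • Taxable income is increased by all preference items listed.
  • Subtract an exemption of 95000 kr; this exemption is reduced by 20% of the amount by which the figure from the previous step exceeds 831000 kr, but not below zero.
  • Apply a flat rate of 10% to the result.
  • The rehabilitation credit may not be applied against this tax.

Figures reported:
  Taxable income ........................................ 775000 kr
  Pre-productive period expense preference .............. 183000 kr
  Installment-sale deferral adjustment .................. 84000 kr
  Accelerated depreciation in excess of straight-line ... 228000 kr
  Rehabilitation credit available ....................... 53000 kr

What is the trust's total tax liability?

215920 kr

Standard income tax:
  136000 kr × 14% = 19040 kr
  40000 kr × 19% = 7600 kr
  139000 kr × 32% = 44480 kr
  460000 kr × 43% = 197800 kr
  → 268920 kr
  Less rehabilitation credit 53000 kr → 215920 kr

Supplementary minimum tax:
  Adjusted income: 775000 kr + 183000 kr + 84000 kr + 228000 kr = 1270000 kr
  Exemption: 95000 kr − 20% × (1270000 kr − 831000 kr) = 95000 kr − 87800 kr = 7200 kr
  Base: 1270000 kr − 7200 kr = 1262800 kr
  1262800 kr × 10% = 126280 kr

215920 kr > 126280 kr, so the standard income tax governs.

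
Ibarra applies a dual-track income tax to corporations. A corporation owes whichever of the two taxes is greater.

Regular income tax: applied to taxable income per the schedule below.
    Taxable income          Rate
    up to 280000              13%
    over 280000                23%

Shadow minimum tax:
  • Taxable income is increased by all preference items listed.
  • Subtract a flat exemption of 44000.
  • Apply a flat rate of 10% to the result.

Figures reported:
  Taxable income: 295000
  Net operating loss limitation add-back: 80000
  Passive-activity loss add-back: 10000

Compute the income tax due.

39850

Regular income tax:
  280000 × 13% = 36400
  15000 × 23% = 3450
  → 39850

Shadow minimum tax:
  Adjusted income: 295000 + 80000 + 10000 = 385000
  Less exemption 44000 → base 341000
  341000 × 10% = 34100

39850 > 34100, so the regular income tax governs.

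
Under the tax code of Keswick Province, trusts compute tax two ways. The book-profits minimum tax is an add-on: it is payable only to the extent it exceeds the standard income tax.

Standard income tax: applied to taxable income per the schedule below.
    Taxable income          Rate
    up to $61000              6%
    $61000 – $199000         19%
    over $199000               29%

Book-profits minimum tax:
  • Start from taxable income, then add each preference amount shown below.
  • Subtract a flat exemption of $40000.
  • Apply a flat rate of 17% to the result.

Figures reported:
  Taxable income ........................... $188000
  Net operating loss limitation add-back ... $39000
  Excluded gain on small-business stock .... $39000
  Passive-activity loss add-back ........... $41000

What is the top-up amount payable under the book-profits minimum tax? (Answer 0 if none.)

Standard income tax:
  $61000 × 6% = $3660
  $127000 × 19% = $24130
  → $27790

Book-profits minimum tax:
  Adjusted income: $188000 + $39000 + $39000 + $41000 = $307000
  Less exemption $40000 → base $267000
  $267000 × 17% = $45390

Excess of book-profits minimum tax over standard income tax: $45390 − $27790 = $17600.

$17600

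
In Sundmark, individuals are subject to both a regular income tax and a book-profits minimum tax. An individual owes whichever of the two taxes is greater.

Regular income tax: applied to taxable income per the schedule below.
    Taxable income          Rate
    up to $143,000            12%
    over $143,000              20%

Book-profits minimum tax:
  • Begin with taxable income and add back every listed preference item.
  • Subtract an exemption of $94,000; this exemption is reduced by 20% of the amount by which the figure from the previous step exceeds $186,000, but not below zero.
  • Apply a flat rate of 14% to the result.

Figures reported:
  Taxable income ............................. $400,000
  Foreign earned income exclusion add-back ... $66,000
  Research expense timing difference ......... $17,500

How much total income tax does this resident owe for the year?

Regular income tax:
  $143,000 × 12% = $17,160
  $257,000 × 20% = $51,400
  → $68,560

Book-profits minimum tax:
  Adjusted income: $400,000 + $66,000 + $17,500 = $483,500
  Exemption: $94,000 − 20% × ($483,500 − $186,000) = $94,000 − $59,500 = $34,500
  Base: $483,500 − $34,500 = $449,000
  $449,000 × 14% = $62,860

$68,560 > $62,860, so the regular income tax governs.

$68,560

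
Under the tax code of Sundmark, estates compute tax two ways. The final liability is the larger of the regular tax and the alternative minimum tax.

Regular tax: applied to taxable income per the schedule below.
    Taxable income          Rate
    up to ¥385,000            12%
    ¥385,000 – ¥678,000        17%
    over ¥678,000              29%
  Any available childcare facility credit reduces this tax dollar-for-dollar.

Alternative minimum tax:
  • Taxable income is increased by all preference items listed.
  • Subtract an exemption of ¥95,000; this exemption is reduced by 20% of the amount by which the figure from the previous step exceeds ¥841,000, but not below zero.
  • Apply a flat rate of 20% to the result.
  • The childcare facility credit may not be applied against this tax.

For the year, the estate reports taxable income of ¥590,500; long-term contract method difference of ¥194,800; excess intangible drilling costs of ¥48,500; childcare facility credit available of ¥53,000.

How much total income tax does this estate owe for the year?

¥147,760

Alternative minimum tax:
  Adjusted income: ¥590,500 + ¥194,800 + ¥48,500 = ¥833,800
  Exemption: ¥833,800 ≤ ¥841,000, so full ¥95,000 applies
  Base: ¥833,800 − ¥95,000 = ¥738,800
  ¥738,800 × 20% = ¥147,760

Regular tax:
  ¥385,000 × 12% = ¥46,200
  ¥205,500 × 17% = ¥34,935
  → ¥81,135
  Less childcare facility credit ¥53,000 → ¥28,135

¥147,760 > ¥28,135, so the alternative minimum tax is the binding amount.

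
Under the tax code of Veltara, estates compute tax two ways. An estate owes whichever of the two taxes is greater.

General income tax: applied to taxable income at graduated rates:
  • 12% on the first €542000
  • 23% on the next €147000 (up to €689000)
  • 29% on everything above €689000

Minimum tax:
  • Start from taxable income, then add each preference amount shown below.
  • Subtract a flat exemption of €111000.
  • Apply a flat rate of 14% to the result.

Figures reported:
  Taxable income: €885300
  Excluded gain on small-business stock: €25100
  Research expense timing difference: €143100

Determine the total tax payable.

€155777

Minimum tax:
  Adjusted income: €885300 + €25100 + €143100 = €1053500
  Less exemption €111000 → base €942500
  €942500 × 14% = €131950

General income tax:
  €542000 × 12% = €65040
  €147000 × 23% = €33810
  €196300 × 29% = €56927
  → €155777

€155777 > €131950, so the general income tax governs.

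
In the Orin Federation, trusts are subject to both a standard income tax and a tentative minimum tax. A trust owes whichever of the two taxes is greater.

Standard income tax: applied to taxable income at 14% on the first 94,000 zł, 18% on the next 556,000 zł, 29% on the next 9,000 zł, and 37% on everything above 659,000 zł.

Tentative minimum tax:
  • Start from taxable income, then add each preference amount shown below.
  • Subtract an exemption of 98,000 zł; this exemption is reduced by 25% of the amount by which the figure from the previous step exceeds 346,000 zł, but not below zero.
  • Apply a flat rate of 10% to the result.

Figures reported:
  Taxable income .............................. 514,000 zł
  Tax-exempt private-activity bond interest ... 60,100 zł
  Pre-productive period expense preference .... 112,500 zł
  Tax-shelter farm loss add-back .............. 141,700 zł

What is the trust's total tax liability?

88,760 zł

Standard income tax:
  94,000 zł × 14% = 13,160 zł
  420,000 zł × 18% = 75,600 zł
  → 88,760 zł

Tentative minimum tax:
  Adjusted income: 514,000 zł + 60,100 zł + 112,500 zł + 141,700 zł = 828,300 zł
  Exemption: 25% × (828,300 zł − 346,000 zł) = 120,575 zł ≥ 98,000 zł, so the exemption is fully phased out
  Base: 828,300 zł − 0 zł = 828,300 zł
  828,300 zł × 10% = 82,830 zł

88,760 zł > 82,830 zł, so the standard income tax governs.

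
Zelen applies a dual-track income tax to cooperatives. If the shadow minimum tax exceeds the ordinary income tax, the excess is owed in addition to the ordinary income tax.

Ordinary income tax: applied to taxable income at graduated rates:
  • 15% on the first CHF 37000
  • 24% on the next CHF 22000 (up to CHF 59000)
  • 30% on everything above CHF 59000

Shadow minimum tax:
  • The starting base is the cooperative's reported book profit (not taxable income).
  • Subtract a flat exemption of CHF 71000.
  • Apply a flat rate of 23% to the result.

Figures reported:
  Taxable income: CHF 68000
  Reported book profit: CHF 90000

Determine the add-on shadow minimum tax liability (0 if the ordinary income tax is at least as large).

CHF 0

Ordinary income tax:
  CHF 37000 × 15% = CHF 5550
  CHF 22000 × 24% = CHF 5280
  CHF 9000 × 30% = CHF 2700
  → CHF 13530

Shadow minimum tax:
  Base (reported book profit): CHF 90000
  Less exemption CHF 71000 → base CHF 19000
  CHF 19000 × 23% = CHF 4370

CHF 4370 ≤ CHF 13530, so no add-on is due.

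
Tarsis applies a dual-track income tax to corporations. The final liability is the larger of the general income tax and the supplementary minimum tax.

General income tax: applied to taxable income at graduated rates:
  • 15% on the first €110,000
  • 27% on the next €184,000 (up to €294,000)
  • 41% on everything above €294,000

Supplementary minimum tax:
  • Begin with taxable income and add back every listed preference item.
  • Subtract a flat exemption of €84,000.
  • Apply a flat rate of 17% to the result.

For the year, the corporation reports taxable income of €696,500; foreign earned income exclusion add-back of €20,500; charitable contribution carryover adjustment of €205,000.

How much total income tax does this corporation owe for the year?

Supplementary minimum tax:
  Adjusted income: €696,500 + €20,500 + €205,000 = €922,000
  Less exemption €84,000 → base €838,000
  €838,000 × 17% = €142,460

General income tax:
  €110,000 × 15% = €16,500
  €184,000 × 27% = €49,680
  €402,500 × 41% = €165,025
  → €231,205

€231,205 > €142,460, so the general income tax governs.

€231,205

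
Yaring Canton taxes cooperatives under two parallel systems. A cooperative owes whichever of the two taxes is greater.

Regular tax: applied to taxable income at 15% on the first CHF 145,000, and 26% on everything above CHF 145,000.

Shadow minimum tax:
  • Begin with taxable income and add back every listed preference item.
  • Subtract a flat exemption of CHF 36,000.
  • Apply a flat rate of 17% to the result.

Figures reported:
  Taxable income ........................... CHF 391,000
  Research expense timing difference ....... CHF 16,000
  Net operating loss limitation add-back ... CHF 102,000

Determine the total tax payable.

Shadow minimum tax:
  Adjusted income: CHF 391,000 + CHF 16,000 + CHF 102,000 = CHF 509,000
  Less exemption CHF 36,000 → base CHF 473,000
  CHF 473,000 × 17% = CHF 80,410

Regular tax:
  CHF 145,000 × 15% = CHF 21,750
  CHF 246,000 × 26% = CHF 63,960
  → CHF 85,710

CHF 85,710 > CHF 80,410, so the regular tax governs.

CHF 85,710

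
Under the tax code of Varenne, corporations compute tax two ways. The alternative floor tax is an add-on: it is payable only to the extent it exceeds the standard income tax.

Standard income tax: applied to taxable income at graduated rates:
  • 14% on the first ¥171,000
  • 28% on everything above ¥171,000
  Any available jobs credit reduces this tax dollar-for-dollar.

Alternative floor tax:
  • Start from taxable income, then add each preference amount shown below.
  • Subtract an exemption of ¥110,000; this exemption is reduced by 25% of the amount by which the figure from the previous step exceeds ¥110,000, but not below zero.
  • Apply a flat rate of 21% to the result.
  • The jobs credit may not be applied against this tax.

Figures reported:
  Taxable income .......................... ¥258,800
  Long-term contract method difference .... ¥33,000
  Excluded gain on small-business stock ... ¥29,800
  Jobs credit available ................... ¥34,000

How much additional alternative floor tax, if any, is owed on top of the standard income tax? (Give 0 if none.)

Standard income tax:
  ¥171,000 × 14% = ¥23,940
  ¥87,800 × 28% = ¥24,584
  → ¥48,524
  Less jobs credit ¥34,000 → ¥14,524

Alternative floor tax:
  Adjusted income: ¥258,800 + ¥33,000 + ¥29,800 = ¥321,600
  Exemption: ¥110,000 − 25% × (¥321,600 − ¥110,000) = ¥110,000 − ¥52,900 = ¥57,100
  Base: ¥321,600 − ¥57,100 = ¥264,500
  ¥264,500 × 21% = ¥55,545

Excess of alternative floor tax over standard income tax: ¥55,545 − ¥14,524 = ¥41,021.

¥41,021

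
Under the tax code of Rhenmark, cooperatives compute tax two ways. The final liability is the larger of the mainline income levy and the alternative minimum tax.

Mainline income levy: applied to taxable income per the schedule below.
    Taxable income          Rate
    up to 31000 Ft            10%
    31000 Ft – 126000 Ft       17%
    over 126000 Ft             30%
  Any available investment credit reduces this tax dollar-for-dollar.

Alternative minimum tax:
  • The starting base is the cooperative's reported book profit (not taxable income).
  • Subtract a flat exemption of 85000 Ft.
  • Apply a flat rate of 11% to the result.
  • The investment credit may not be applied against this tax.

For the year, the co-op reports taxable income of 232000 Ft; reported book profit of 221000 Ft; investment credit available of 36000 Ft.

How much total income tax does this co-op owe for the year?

15050 Ft

Mainline income levy:
  31000 Ft × 10% = 3100 Ft
  95000 Ft × 17% = 16150 Ft
  106000 Ft × 30% = 31800 Ft
  → 51050 Ft
  Less investment credit 36000 Ft → 15050 Ft

Alternative minimum tax:
  Base (reported book profit): 221000 Ft
  Less exemption 85000 Ft → base 136000 Ft
  136000 Ft × 11% = 14960 Ft

15050 Ft > 14960 Ft, so the mainline income levy governs.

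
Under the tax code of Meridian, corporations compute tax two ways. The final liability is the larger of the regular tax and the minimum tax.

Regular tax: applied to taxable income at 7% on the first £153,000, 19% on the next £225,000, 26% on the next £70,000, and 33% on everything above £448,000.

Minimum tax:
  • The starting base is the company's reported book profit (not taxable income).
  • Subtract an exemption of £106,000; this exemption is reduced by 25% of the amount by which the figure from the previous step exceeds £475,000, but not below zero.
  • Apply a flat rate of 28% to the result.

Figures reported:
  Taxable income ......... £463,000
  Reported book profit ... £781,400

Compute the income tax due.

Minimum tax:
  Base (reported book profit): £781,400
  Exemption: £106,000 − 25% × (£781,400 − £475,000) = £106,000 − £76,600 = £29,400
  Base: £781,400 − £29,400 = £752,000
  £752,000 × 28% = £210,560

Regular tax:
  £153,000 × 7% = £10,710
  £225,000 × 19% = £42,750
  £70,000 × 26% = £18,200
  £15,000 × 33% = £4,950
  → £76,610

£210,560 > £76,610, so the minimum tax is the binding amount.

£210,560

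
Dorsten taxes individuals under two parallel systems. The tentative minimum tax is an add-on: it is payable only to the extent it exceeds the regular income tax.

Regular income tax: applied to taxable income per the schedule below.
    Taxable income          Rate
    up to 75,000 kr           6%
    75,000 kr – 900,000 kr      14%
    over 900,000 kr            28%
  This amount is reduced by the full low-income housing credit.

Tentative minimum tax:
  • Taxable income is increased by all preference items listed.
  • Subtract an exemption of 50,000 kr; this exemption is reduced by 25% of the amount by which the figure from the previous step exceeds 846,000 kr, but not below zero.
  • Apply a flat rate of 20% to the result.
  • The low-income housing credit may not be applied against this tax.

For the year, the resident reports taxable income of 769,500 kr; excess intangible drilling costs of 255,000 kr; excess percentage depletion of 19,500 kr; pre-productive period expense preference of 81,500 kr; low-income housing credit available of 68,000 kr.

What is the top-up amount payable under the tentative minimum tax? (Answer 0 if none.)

Regular income tax:
  75,000 kr × 6% = 4,500 kr
  694,500 kr × 14% = 97,230 kr
  → 101,730 kr
  Less low-income housing credit 68,000 kr → 33,730 kr

Tentative minimum tax:
  Adjusted income: 769,500 kr + 255,000 kr + 19,500 kr + 81,500 kr = 1,125,500 kr
  Exemption: 25% × (1,125,500 kr − 846,000 kr) = 69,875 kr ≥ 50,000 kr, so the exemption is fully phased out
  Base: 1,125,500 kr − 0 kr = 1,125,500 kr
  1,125,500 kr × 20% = 225,100 kr

Excess of tentative minimum tax over regular income tax: 225,100 kr − 33,730 kr = 191,370 kr.

191,370 kr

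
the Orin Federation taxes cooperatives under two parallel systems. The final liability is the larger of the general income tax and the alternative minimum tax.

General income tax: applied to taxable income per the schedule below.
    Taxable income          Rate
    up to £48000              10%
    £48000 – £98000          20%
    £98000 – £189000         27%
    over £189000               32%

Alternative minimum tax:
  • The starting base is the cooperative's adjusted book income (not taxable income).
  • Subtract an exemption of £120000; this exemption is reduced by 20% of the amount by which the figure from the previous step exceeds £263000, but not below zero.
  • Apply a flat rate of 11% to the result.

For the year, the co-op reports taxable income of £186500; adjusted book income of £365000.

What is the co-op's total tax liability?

£38695

General income tax:
  £48000 × 10% = £4800
  £50000 × 20% = £10000
  £88500 × 27% = £23895
  → £38695

Alternative minimum tax:
  Base (adjusted book income): £365000
  Exemption: £120000 − 20% × (£365000 − £263000) = £120000 − £20400 = £99600
  Base: £365000 − £99600 = £265400
  £265400 × 11% = £29194

£38695 > £29194, so the general income tax governs.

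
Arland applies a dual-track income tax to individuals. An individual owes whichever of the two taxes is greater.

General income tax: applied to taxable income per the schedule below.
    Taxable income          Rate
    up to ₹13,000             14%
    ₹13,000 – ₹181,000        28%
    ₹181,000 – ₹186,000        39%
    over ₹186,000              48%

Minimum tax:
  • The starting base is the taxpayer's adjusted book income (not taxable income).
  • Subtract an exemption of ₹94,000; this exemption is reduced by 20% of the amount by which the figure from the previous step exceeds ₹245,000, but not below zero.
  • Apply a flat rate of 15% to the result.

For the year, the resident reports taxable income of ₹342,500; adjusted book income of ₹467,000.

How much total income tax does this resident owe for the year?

₹125,930

Minimum tax:
  Base (adjusted book income): ₹467,000
  Exemption: ₹94,000 − 20% × (₹467,000 − ₹245,000) = ₹94,000 − ₹44,400 = ₹49,600
  Base: ₹467,000 − ₹49,600 = ₹417,400
  ₹417,400 × 15% = ₹62,610

General income tax:
  ₹13,000 × 14% = ₹1,820
  ₹168,000 × 28% = ₹47,040
  ₹5,000 × 39% = ₹1,950
  ₹156,500 × 48% = ₹75,120
  → ₹125,930

₹125,930 > ₹62,610, so the general income tax governs.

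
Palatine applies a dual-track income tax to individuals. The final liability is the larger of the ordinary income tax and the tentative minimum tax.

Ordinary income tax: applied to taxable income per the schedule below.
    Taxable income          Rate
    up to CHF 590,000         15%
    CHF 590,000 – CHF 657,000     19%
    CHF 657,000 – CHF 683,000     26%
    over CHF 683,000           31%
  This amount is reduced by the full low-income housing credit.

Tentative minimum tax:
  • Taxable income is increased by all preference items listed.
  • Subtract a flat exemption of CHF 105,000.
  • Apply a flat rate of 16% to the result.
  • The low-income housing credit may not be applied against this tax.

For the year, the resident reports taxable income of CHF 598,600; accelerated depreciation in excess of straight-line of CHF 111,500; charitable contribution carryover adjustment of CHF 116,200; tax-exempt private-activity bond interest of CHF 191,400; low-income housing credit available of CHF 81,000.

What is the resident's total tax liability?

CHF 146,032

Tentative minimum tax:
  Adjusted income: CHF 598,600 + CHF 111,500 + CHF 116,200 + CHF 191,400 = CHF 1,017,700
  Less exemption CHF 105,000 → base CHF 912,700
  CHF 912,700 × 16% = CHF 146,032

Ordinary income tax:
  CHF 590,000 × 15% = CHF 88,500
  CHF 8,600 × 19% = CHF 1,634
  → CHF 90,134
  Less low-income housing credit CHF 81,000 → CHF 9,134

CHF 146,032 > CHF 9,134, so the tentative minimum tax is the binding amount.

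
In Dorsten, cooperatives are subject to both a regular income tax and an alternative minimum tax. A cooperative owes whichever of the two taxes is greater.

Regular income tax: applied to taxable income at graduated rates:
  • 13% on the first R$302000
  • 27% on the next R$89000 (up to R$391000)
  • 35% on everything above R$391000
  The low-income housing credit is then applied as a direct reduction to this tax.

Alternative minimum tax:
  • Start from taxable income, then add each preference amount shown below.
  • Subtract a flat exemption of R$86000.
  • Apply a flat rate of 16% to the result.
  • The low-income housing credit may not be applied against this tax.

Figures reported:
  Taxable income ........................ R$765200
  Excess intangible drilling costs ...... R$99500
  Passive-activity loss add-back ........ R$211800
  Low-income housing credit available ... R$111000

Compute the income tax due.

Regular income tax:
  R$302000 × 13% = R$39260
  R$89000 × 27% = R$24030
  R$374200 × 35% = R$130970
  → R$194260
  Less low-income housing credit R$111000 → R$83260

Alternative minimum tax:
  Adjusted income: R$765200 + R$99500 + R$211800 = R$1076500
  Less exemption R$86000 → base R$990500
  R$990500 × 16% = R$158480

R$158480 > R$83260, so the alternative minimum tax is the binding amount.

R$158480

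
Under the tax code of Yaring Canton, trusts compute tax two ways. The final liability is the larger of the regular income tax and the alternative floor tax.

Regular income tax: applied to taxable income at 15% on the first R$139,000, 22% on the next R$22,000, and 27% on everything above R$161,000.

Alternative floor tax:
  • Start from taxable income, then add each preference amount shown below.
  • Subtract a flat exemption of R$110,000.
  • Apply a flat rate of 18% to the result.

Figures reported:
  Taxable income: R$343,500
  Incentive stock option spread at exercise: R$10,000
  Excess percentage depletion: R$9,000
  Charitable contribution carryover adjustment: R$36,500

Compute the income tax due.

R$74,965

Alternative floor tax:
  Adjusted income: R$343,500 + R$10,000 + R$9,000 + R$36,500 = R$399,000
  Less exemption R$110,000 → base R$289,000
  R$289,000 × 18% = R$52,020

Regular income tax:
  R$139,000 × 15% = R$20,850
  R$22,000 × 22% = R$4,840
  R$182,500 × 27% = R$49,275
  → R$74,965

R$74,965 > R$52,020, so the regular income tax governs.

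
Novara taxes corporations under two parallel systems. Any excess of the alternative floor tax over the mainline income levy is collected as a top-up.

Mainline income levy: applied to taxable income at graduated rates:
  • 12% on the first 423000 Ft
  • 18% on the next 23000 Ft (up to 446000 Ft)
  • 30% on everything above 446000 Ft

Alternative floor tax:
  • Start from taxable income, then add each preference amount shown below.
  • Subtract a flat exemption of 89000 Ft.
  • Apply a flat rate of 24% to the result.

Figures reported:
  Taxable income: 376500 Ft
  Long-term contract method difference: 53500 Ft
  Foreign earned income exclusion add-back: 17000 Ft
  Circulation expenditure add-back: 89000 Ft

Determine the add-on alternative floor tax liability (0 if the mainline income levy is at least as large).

Alternative floor tax:
  Adjusted income: 376500 Ft + 53500 Ft + 17000 Ft + 89000 Ft = 536000 Ft
  Less exemption 89000 Ft → base 447000 Ft
  447000 Ft × 24% = 107280 Ft

Mainline income levy:
  376500 Ft × 12% = 45180 Ft

Excess of alternative floor tax over mainline income levy: 107280 Ft − 45180 Ft = 62100 Ft.

62100 Ft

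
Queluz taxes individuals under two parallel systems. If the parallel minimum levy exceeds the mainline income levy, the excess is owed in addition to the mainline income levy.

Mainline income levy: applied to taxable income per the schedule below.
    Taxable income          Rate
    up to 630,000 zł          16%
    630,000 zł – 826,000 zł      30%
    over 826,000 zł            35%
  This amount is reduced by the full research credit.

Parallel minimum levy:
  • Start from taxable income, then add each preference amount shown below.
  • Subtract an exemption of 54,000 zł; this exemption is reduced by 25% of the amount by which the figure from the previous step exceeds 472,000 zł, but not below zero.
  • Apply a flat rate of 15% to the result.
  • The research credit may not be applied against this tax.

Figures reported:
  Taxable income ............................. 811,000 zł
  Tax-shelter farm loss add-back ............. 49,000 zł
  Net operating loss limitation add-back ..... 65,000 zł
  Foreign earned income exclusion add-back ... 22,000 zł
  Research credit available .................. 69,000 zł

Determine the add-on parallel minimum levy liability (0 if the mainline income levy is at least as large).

Mainline income levy:
  630,000 zł × 16% = 100,800 zł
  181,000 zł × 30% = 54,300 zł
  → 155,100 zł
  Less research credit 69,000 zł → 86,100 zł

Parallel minimum levy:
  Adjusted income: 811,000 zł + 49,000 zł + 65,000 zł + 22,000 zł = 947,000 zł
  Exemption: 25% × (947,000 zł − 472,000 zł) = 118,750 zł ≥ 54,000 zł, so the exemption is fully phased out
  Base: 947,000 zł − 0 zł = 947,000 zł
  947,000 zł × 15% = 142,050 zł

Excess of parallel minimum levy over mainline income levy: 142,050 zł − 86,100 zł = 55,950 zł.

55,950 zł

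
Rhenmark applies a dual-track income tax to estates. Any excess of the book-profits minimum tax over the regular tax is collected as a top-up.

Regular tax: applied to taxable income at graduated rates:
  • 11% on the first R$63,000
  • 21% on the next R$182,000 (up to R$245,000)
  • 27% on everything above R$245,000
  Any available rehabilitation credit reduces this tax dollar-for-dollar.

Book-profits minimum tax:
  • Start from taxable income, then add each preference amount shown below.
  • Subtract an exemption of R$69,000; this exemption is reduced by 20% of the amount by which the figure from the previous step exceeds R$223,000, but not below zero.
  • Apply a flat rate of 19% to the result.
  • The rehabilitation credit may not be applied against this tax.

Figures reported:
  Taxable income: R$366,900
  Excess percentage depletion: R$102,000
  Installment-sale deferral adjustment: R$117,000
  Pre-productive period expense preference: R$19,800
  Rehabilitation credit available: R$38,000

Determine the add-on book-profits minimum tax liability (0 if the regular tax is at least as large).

R$75,020

Regular tax:
  R$63,000 × 11% = R$6,930
  R$182,000 × 21% = R$38,220
  R$121,900 × 27% = R$32,913
  → R$78,063
  Less rehabilitation credit R$38,000 → R$40,063

Book-profits minimum tax:
  Adjusted income: R$366,900 + R$102,000 + R$117,000 + R$19,800 = R$605,700
  Exemption: 20% × (R$605,700 − R$223,000) = R$76,540 ≥ R$69,000, so the exemption is fully phased out
  Base: R$605,700 − R$0 = R$605,700
  R$605,700 × 19% = R$115,083

Excess of book-profits minimum tax over regular tax: R$115,083 − R$40,063 = R$75,020.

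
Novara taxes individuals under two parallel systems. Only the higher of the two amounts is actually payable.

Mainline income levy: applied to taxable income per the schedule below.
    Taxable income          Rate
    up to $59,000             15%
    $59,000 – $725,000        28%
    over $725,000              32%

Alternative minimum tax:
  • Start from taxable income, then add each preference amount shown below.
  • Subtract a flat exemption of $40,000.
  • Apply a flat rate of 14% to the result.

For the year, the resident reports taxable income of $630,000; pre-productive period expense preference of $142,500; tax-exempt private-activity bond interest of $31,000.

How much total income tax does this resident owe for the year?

$168,730

Mainline income levy:
  $59,000 × 15% = $8,850
  $571,000 × 28% = $159,880
  → $168,730

Alternative minimum tax:
  Adjusted income: $630,000 + $142,500 + $31,000 = $803,500
  Less exemption $40,000 → base $763,500
  $763,500 × 14% = $106,890

$168,730 > $106,890, so the mainline income levy governs.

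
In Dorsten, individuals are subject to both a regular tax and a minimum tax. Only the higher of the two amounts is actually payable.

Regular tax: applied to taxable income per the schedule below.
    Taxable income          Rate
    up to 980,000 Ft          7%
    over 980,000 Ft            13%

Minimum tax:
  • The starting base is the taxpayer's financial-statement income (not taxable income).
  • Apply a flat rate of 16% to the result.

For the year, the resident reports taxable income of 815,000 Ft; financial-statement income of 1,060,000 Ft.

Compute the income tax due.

169,600 Ft

Regular tax:
  815,000 Ft × 7% = 57,050 Ft

Minimum tax:
  Base (financial-statement income): 1,060,000 Ft
  1,060,000 Ft × 16% = 169,600 Ft

169,600 Ft > 57,050 Ft, so the minimum tax is the binding amount.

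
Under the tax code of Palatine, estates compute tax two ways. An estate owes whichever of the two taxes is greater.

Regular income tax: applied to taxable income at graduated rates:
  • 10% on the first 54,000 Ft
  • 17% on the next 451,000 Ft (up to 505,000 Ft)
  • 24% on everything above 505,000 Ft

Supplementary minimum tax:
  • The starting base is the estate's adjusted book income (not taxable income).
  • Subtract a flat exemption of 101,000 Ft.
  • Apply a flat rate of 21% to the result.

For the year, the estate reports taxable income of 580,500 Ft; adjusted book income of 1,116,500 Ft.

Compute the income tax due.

213,255 Ft

Supplementary minimum tax:
  Base (adjusted book income): 1,116,500 Ft
  Less exemption 101,000 Ft → base 1,015,500 Ft
  1,015,500 Ft × 21% = 213,255 Ft

Regular income tax:
  54,000 Ft × 10% = 5,400 Ft
  451,000 Ft × 17% = 76,670 Ft
  75,500 Ft × 24% = 18,120 Ft
  → 100,190 Ft

213,255 Ft > 100,190 Ft, so the supplementary minimum tax is the binding amount.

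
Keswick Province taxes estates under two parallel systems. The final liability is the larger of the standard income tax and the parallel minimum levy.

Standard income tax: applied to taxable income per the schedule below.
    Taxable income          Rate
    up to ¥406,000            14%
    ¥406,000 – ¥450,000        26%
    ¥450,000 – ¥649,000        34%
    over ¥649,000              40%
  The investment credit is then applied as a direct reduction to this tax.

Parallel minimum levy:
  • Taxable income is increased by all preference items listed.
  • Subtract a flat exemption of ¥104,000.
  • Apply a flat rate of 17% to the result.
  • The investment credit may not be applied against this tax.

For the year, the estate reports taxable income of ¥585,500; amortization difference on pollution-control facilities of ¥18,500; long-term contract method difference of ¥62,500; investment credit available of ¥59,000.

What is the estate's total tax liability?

¥95,625

Parallel minimum levy:
  Adjusted income: ¥585,500 + ¥18,500 + ¥62,500 = ¥666,500
  Less exemption ¥104,000 → base ¥562,500
  ¥562,500 × 17% = ¥95,625

Standard income tax:
  ¥406,000 × 14% = ¥56,840
  ¥44,000 × 26% = ¥11,440
  ¥135,500 × 34% = ¥46,070
  → ¥114,350
  Less investment credit ¥59,000 → ¥55,350

¥95,625 > ¥55,350, so the parallel minimum levy is the binding amount.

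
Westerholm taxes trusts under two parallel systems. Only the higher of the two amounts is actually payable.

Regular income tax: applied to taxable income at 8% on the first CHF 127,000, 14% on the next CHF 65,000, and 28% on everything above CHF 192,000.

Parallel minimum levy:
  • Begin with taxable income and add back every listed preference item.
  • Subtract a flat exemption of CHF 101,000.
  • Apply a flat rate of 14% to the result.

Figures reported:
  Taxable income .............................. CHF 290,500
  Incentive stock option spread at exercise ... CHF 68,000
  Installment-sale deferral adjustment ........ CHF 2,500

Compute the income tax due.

CHF 46,840

Regular income tax:
  CHF 127,000 × 8% = CHF 10,160
  CHF 65,000 × 14% = CHF 9,100
  CHF 98,500 × 28% = CHF 27,580
  → CHF 46,840

Parallel minimum levy:
  Adjusted income: CHF 290,500 + CHF 68,000 + CHF 2,500 = CHF 361,000
  Less exemption CHF 101,000 → base CHF 260,000
  CHF 260,000 × 14% = CHF 36,400

CHF 46,840 > CHF 36,400, so the regular income tax governs.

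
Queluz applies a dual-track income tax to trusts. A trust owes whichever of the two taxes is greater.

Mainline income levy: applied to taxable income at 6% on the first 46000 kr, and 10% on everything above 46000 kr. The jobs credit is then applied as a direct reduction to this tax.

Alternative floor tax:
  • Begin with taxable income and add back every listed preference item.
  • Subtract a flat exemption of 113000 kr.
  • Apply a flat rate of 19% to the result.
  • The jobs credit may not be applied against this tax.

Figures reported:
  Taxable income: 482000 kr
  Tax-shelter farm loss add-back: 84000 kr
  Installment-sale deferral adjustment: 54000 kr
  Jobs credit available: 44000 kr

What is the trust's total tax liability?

96330 kr

Mainline income levy:
  46000 kr × 6% = 2760 kr
  436000 kr × 10% = 43600 kr
  → 46360 kr
  Less jobs credit 44000 kr → 2360 kr

Alternative floor tax:
  Adjusted income: 482000 kr + 84000 kr + 54000 kr = 620000 kr
  Less exemption 113000 kr → base 507000 kr
  507000 kr × 19% = 96330 kr

96330 kr > 2360 kr, so the alternative floor tax is the binding amount.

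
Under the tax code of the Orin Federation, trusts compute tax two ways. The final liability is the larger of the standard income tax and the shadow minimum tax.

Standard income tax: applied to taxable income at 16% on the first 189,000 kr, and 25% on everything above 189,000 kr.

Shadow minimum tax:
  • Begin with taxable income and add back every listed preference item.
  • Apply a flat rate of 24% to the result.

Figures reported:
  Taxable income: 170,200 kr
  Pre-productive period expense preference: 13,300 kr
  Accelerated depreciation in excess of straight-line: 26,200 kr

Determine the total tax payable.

50,328 kr

Shadow minimum tax:
  Adjusted income: 170,200 kr + 13,300 kr + 26,200 kr = 209,700 kr
  209,700 kr × 24% = 50,328 kr

Standard income tax:
  170,200 kr × 16% = 27,232 kr

50,328 kr > 27,232 kr, so the shadow minimum tax is the binding amount.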